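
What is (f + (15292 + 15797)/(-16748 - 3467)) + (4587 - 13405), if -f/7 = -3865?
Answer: 368629866/20215 ≈ 18235.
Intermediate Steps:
f = 27055 (f = -7*(-3865) = 27055)
(f + (15292 + 15797)/(-16748 - 3467)) + (4587 - 13405) = (27055 + (15292 + 15797)/(-16748 - 3467)) + (4587 - 13405) = (27055 + 31089/(-20215)) - 8818 = (27055 + 31089*(-1/20215)) - 8818 = (27055 - 31089/20215) - 8818 = 546885736/20215 - 8818 = 368629866/20215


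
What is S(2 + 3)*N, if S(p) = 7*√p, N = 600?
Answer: 4200*√5 ≈ 9391.5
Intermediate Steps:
S(2 + 3)*N = (7*√(2 + 3))*600 = (7*√5)*600 = 4200*√5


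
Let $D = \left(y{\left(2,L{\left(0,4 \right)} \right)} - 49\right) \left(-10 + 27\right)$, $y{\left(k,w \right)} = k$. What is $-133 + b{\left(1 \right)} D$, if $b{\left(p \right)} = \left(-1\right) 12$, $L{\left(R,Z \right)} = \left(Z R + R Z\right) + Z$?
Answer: $9455$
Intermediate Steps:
$L{\left(R,Z \right)} = Z + 2 R Z$ ($L{\left(R,Z \right)} = \left(R Z + R Z\right) + Z = 2 R Z + Z = Z + 2 R Z$)
$b{\left(p \right)} = -12$
$D = -799$ ($D = \left(2 - 49\right) \left(-10 + 27\right) = \left(-47\right) 17 = -799$)
$-133 + b{\left(1 \right)} D = -133 - -9588 = -133 + 9588 = 9455$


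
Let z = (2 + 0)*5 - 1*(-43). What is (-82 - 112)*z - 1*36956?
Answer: -47238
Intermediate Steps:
z = 53 (z = 2*5 + 43 = 10 + 43 = 53)
(-82 - 112)*z - 1*36956 = (-82 - 112)*53 - 1*36956 = -194*53 - 36956 = -10282 - 36956 = -47238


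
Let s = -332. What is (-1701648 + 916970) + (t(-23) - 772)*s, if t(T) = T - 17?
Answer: -515094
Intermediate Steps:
t(T) = -17 + T
(-1701648 + 916970) + (t(-23) - 772)*s = (-1701648 + 916970) + ((-17 - 23) - 772)*(-332) = -784678 + (-40 - 772)*(-332) = -784678 - 812*(-332) = -784678 + 269584 = -515094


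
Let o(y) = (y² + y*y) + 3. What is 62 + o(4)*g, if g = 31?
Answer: 1147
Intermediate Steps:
o(y) = 3 + 2*y² (o(y) = (y² + y²) + 3 = 2*y² + 3 = 3 + 2*y²)
62 + o(4)*g = 62 + (3 + 2*4²)*31 = 62 + (3 + 2*16)*31 = 62 + (3 + 32)*31 = 62 + 35*31 = 62 + 1085 = 1147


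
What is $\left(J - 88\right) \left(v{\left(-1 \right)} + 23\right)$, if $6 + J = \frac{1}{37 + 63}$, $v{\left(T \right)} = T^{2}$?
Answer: $- \frac{56394}{25} \approx -2255.8$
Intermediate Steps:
$J = - \frac{599}{100}$ ($J = -6 + \frac{1}{37 + 63} = -6 + \frac{1}{100} = - \frac{599}{100} \approx -5.99$)
$\left(J - 88\right) \left(v{\left(-1 \right)} + 23\right) = \left(- \frac{599}{100} - 88\right) \left(\left(-1\right)^{2} + 23\right) = - \frac{9399 \left(1 + 23\right)}{100} = \left(- \frac{9399}{100}\right) 24 = - \frac{56394}{25}$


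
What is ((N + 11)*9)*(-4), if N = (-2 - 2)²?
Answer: -972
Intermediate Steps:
N = 16 (N = (-4)² = 16)
((N + 11)*9)*(-4) = ((16 + 11)*9)*(-4) = (27*9)*(-4) = 243*(-4) = -972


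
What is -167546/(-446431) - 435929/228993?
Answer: -156245358221/102229573983 ≈ -1.5284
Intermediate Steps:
-167546/(-446431) - 435929/228993 = -167546*(-1/446431) - 435929*1/228993 = 167546/446431 - 435929/228993 = -156245358221/102229573983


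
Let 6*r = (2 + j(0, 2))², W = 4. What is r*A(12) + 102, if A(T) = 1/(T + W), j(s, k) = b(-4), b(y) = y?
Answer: 2449/24 ≈ 102.04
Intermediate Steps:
j(s, k) = -4
A(T) = 1/(4 + T) (A(T) = 1/(T + 4) = 1/(4 + T))
r = ⅔ (r = (2 - 4)²/6 = (⅙)*(-2)² = (⅙)*4 = ⅔ ≈ 0.66667)
r*A(12) + 102 = 2/(3*(4 + 12)) + 102 = (⅔)/16 + 102 = (⅔)*(1/16) + 102 = 1/24 + 102 = 2449/24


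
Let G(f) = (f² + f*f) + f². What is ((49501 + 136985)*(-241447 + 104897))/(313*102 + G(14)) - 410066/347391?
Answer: -1474368030222704/1882511829 ≈ -7.8319e+5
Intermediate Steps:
G(f) = 3*f² (G(f) = (f² + f²) + f² = 2*f² + f² = 3*f²)
((49501 + 136985)*(-241447 + 104897))/(313*102 + G(14)) - 410066/347391 = ((49501 + 136985)*(-241447 + 104897))/(313*102 + 3*14²) - 410066/347391 = (186486*(-136550))/(31926 + 3*196) - 410066*1/347391 = -25464663300/(31926 + 588) - 410066/347391 = -25464663300/32514 - 410066/347391 = -25464663300*1/32514 - 410066/347391 = -4244110550/5419 - 410066/347391 = -1474368030222704/1882511829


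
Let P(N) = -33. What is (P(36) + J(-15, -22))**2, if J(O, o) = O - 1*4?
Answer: 2704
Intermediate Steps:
J(O, o) = -4 + O (J(O, o) = O - 4 = -4 + O)
(P(36) + J(-15, -22))**2 = (-33 + (-4 - 15))**2 = (-33 - 19)**2 = (-52)**2 = 2704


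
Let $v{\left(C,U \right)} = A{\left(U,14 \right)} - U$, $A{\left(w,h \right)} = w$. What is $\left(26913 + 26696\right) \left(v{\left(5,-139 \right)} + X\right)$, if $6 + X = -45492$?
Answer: $-2439102282$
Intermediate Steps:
$X = -45498$ ($X = -6 - 45492 = -45498$)
$v{\left(C,U \right)} = 0$ ($v{\left(C,U \right)} = U - U = 0$)
$\left(26913 + 26696\right) \left(v{\left(5,-139 \right)} + X\right) = \left(26913 + 26696\right) \left(0 - 45498\right) = 53609 \left(-45498\right) = -2439102282$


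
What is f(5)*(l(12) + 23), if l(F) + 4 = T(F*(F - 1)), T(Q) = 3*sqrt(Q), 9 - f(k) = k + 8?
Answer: -76 - 24*sqrt(33) ≈ -213.87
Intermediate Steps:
f(k) = 1 - k (f(k) = 9 - (k + 8) = 9 - (8 + k) = 9 + (-8 - k) = 1 - k)
l(F) = -4 + 3*sqrt(F*(-1 + F)) (l(F) = -4 + 3*sqrt(F*(F - 1)) = -4 + 3*sqrt(F*(-1 + F)))
f(5)*(l(12) + 23) = (1 - 1*5)*((-4 + 3*sqrt(12*(-1 + 12))) + 23) = (1 - 5)*((-4 + 3*sqrt(12*11)) + 23) = -4*((-4 + 3*sqrt(132)) + 23) = -4*((-4 + 3*(2*sqrt(33))) + 23) = -4*((-4 + 6*sqrt(33)) + 23) = -4*(19 + 6*sqrt(33)) = -76 - 24*sqrt(33)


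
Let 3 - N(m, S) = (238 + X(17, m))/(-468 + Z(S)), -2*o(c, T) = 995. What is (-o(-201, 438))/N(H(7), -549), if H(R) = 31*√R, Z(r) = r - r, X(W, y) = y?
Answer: 127435620/896479 - 2405910*√7/896479 ≈ 135.05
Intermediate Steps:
o(c, T) = -995/2 (o(c, T) = -½*995 = -995/2)
Z(r) = 0
N(m, S) = 821/234 + m/468 (N(m, S) = 3 - (238 + m)/(-468 + 0) = 3 - (238 + m)/(-468) = 3 - (238 + m)*(-1)/468 = 3 - (-119/234 - m/468) = 3 + (119/234 + m/468) = 821/234 + m/468)
(-o(-201, 438))/N(H(7), -549) = (-1*(-995/2))/(821/234 + (31*√7)/468) = 995/(2*(821/234 + 31*√7/468))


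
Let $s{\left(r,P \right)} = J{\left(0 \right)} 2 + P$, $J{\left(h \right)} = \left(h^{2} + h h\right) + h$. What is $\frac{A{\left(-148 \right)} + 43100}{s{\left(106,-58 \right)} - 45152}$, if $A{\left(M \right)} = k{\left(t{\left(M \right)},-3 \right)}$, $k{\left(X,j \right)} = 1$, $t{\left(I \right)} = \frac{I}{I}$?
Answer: $- \frac{14367}{15070} \approx -0.95335$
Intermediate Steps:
$t{\left(I \right)} = 1$
$A{\left(M \right)} = 1$
$J{\left(h \right)} = h + 2 h^{2}$ ($J{\left(h \right)} = \left(h^{2} + h^{2}\right) + h = 2 h^{2} + h = h + 2 h^{2}$)
$s{\left(r,P \right)} = P$ ($s{\left(r,P \right)} = 0 \left(1 + 2 \cdot 0\right) 2 + P = 0 \left(1 + 0\right) 2 + P = 0 \cdot 1 \cdot 2 + P = 0 \cdot 2 + P = 0 + P = P$)
$\frac{A{\left(-148 \right)} + 43100}{s{\left(106,-58 \right)} - 45152} = \frac{1 + 43100}{-58 - 45152} = \frac{43101}{-45210} = 43101 \left(- \frac{1}{45210}\right) = - \frac{14367}{15070}$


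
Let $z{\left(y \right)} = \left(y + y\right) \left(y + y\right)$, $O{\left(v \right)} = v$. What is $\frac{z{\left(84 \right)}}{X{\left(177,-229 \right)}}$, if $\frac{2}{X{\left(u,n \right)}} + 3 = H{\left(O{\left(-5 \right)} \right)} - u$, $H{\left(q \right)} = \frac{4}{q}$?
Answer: $- \frac{12757248}{5} \approx -2.5514 \cdot 10^{6}$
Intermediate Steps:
$z{\left(y \right)} = 4 y^{2}$ ($z{\left(y \right)} = 2 y 2 y = 4 y^{2}$)
$X{\left(u,n \right)} = \frac{2}{- \frac{19}{5} - u}$ ($X{\left(u,n \right)} = \frac{2}{-3 - \left(\frac{4}{5} + u\right)} = \frac{2}{- \frac{19}{5} - u}$)
$\frac{z{\left(84 \right)}}{X{\left(177,-229 \right)}} = \frac{4 \cdot 84^{2}}{\left(-10\right) \frac{1}{19 + 5 \cdot 177}} = \frac{4 \cdot 7056}{\left(-10\right) \frac{1}{19 + 885}} = \frac{28224}{\left(-10\right) \frac{1}{904}} = \frac{28224}{- \frac{5}{452}} = 28224 \left(- \frac{452}{5}\right) = - \frac{12757248}{5}$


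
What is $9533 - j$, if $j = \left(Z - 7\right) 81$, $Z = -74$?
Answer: $16094$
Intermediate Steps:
$j = -6561$ ($j = \left(-74 - 7\right) 81 = \left(-81\right) 81 = -6561$)
$9533 - j = 9533 - -6561 = 9533 + 6561 = 16094$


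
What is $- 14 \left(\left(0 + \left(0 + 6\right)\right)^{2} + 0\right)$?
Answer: $-504$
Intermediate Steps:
$- 14 \left(\left(0 + \left(0 + 6\right)\right)^{2} + 0\right) = - 14 \left(\left(0 + 6\right)^{2} + 0\right) = - 14 \left(6^{2} + 0\right) = - 14 \left(36 + 0\right) = \left(-14\right) 36 = -504$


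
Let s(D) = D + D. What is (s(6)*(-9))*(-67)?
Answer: 7236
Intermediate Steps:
s(D) = 2*D
(s(6)*(-9))*(-67) = ((2*6)*(-9))*(-67) = (12*(-9))*(-67) = -108*(-67) = 7236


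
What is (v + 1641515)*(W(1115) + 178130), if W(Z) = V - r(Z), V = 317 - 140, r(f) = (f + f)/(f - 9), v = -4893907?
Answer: -320694489553152/553 ≈ -5.7992e+11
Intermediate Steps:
r(f) = 2*f/(-9 + f) (r(f) = (2*f)/(-9 + f) = 2*f/(-9 + f))
V = 177
W(Z) = 177 - 2*Z/(-9 + Z)
(v + 1641515)*(W(1115) + 178130) = (-4893907 + 1641515)*((-1593 + 175*1115)/(-9 + 1115) + 178130) = -3252392*((-1593 + 195125)/1106 + 178130) = -3252392*((1/1106)*193532 + 178130) = -3252392*(96766/553 + 178130) = -3252392*98602656/553 = -320694489553152/553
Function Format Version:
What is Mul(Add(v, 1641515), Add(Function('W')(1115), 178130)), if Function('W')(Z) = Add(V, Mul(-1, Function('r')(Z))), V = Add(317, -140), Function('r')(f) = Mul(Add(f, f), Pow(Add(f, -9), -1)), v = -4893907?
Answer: Rational(-320694489553152, 553) ≈ -5.7992e+11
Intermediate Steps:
Function('r')(f) = Mul(2, f, Pow(Add(-9, f), -1)) (Function('r')(f) = Mul(Mul(2, f), Pow(Add(-9, f), -1)) = Mul(2, f, Pow(Add(-9, f), -1)))
V = 177
Function('W')(Z) = Add(177, Mul(-2, Z, Pow(Add(-9, Z), -1))) (Function('W')(Z) = Add(177, Mul(-1, Mul(2, Z, Pow(Add(-9, Z), -1)))) = Add(177, Mul(-2, Z, Pow(Add(-9, Z), -1))))
Mul(Add(v, 1641515), Add(Function('W')(1115), 178130)) = Mul(Add(-4893907, 1641515), Add(Mul(Pow(Add(-9, 1115), -1), Add(-1593, Mul(175, 1115))), 178130)) = Mul(-3252392, Add(Mul(Pow(1106, -1), Add(-1593, 195125)), 178130)) = Mul(-3252392, Add(Mul(Rational(1, 1106), 193532), 178130)) = Mul(-3252392, Add(Rational(96766, 553), 178130)) = Mul(-3252392, Rational(98602656, 553)) = Rational(-320694489553152, 553)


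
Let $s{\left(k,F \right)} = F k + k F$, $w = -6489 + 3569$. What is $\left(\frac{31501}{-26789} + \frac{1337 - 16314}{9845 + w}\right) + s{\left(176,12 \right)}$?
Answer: $\frac{782991033522}{185513825} \approx 4220.7$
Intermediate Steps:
$w = -2920$
$s{\left(k,F \right)} = 2 F k$ ($s{\left(k,F \right)} = F k + F k = 2 F k$)
$\left(\frac{31501}{-26789} + \frac{1337 - 16314}{9845 + w}\right) + s{\left(176,12 \right)} = \left(\frac{31501}{-26789} + \frac{1337 - 16314}{9845 - 2920}\right) + 2 \cdot 12 \cdot 176 = \left(31501 \left(- \frac{1}{26789}\right) - \frac{14977}{6925}\right) + 4224 = \left(- \frac{31501}{26789} - \frac{14977}{6925}\right) + 4224 = - \frac{619363278}{185513825} + 4224 = \frac{782991033522}{185513825}$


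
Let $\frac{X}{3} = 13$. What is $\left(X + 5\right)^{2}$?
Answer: $1936$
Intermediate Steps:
$X = 39$ ($X = 3 \cdot 13 = 39$)
$\left(X + 5\right)^{2} = \left(39 + 5\right)^{2} = 44^{2} = 1936$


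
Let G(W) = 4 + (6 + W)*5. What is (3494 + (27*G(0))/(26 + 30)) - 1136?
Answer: 66483/28 ≈ 2374.4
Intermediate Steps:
G(W) = 34 + 5*W (G(W) = 4 + (30 + 5*W) = 34 + 5*W)
(3494 + (27*G(0))/(26 + 30)) - 1136 = (3494 + (27*(34 + 5*0))/(26 + 30)) - 1136 = (3494 + (27*(34 + 0))/56) - 1136 = (3494 + (27*34)*(1/56)) - 1136 = (3494 + 918*(1/56)) - 1136 = (3494 + 459/28) - 1136 = 98291/28 - 1136 = 66483/28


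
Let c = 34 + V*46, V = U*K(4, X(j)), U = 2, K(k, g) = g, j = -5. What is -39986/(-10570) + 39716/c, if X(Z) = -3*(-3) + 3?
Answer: 116325547/3007165 ≈ 38.683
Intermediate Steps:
X(Z) = 12 (X(Z) = 9 + 3 = 12)
V = 24 (V = 2*12 = 24)
c = 1138 (c = 34 + 24*46 = 34 + 1104 = 1138)
-39986/(-10570) + 39716/c = -39986/(-10570) + 39716/1138 = -39986*(-1/10570) + 39716*(1/1138) = 19993/5285 + 19858/569 = 116325547/3007165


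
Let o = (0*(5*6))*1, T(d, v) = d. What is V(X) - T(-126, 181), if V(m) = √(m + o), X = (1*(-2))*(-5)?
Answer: 126 + √10 ≈ 129.16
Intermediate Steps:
o = 0 (o = (0*30)*1 = 0*1 = 0)
X = 10 (X = -2*(-5) = 10)
V(m) = √m (V(m) = √(m + 0) = √m)
V(X) - T(-126, 181) = √10 - 1*(-126) = √10 + 126 = 126 + √10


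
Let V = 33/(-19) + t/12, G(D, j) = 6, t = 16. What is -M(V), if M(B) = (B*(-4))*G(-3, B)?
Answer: -184/19 ≈ -9.6842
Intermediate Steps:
V = -23/57 (V = 33/(-19) + 16/12 = 33*(-1/19) + 16*(1/12) = -33/19 + 4/3 = -23/57 ≈ -0.40351)
M(B) = -24*B (M(B) = (B*(-4))*6 = -4*B*6 = -24*B)
-M(V) = -(-24)*(-23)/57 = -1*184/19 = -184/19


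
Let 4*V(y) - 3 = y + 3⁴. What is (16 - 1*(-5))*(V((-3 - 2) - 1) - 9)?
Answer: 441/2 ≈ 220.50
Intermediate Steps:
V(y) = 21 + y/4 (V(y) = ¾ + (y + 3⁴)/4 = ¾ + (y + 81)/4 = ¾ + (81 + y)/4 = ¾ + (81/4 + y/4) = 21 + y/4)
(16 - 1*(-5))*(V((-3 - 2) - 1) - 9) = (16 - 1*(-5))*((21 + ((-3 - 2) - 1)/4) - 9) = (16 + 5)*((21 + (-5 - 1)/4) - 9) = 21*((21 + (¼)*(-6)) - 9) = 21*((21 - 3/2) - 9) = 21*(39/2 - 9) = 21*(21/2) = 441/2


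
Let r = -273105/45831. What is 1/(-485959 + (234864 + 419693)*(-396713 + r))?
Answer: -15277/3967065020813195 ≈ -3.8510e-12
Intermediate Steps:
r = -91035/15277 (r = -273105*1/45831 = -91035/15277 ≈ -5.9590)
1/(-485959 + (234864 + 419693)*(-396713 + r)) = 1/(-485959 + (234864 + 419693)*(-396713 - 91035/15277)) = 1/(-485959 + 654557*(-6060675536/15277)) = 1/(-485959 - 3967057596817552/15277) = 1/(-3967065020813195/15277) = -15277/3967065020813195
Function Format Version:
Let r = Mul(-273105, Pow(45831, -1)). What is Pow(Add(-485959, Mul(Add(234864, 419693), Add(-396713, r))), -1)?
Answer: Rational(-15277, 3967065020813195) ≈ -3.8510e-12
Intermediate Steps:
r = Rational(-91035, 15277) (r = Mul(-273105, Rational(1, 45831)) = Rational(-91035, 15277) ≈ -5.9590)
Pow(Add(-485959, Mul(Add(234864, 419693), Add(-396713, r))), -1) = Pow(Add(-485959, Mul(Add(234864, 419693), Add(-396713, Rational(-91035, 15277)))), -1) = Pow(Add(-485959, Mul(654557, Rational(-6060675536, 15277))), -1) = Pow(Add(-485959, Rational(-3967057596817552, 15277)), -1) = Pow(Rational(-3967065020813195, 15277), -1) = Rational(-15277, 3967065020813195)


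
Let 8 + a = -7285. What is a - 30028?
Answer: -37321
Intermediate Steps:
a = -7293 (a = -8 - 7285 = -7293)
a - 30028 = -7293 - 30028 = -37321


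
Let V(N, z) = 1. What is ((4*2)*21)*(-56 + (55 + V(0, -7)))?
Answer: 0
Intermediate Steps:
((4*2)*21)*(-56 + (55 + V(0, -7))) = ((4*2)*21)*(-56 + (55 + 1)) = (8*21)*(-56 + 56) = 168*0 = 0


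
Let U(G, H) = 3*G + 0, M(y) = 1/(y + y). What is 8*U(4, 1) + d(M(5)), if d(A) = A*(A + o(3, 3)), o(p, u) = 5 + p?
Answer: 9681/100 ≈ 96.810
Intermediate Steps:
M(y) = 1/(2*y)
U(G, H) = 3*G
d(A) = A*(8 + A) (d(A) = A*(A + (5 + 3)) = A*(A + 8) = A*(8 + A))
8*U(4, 1) + d(M(5)) = 8*(3*4) + ((1/2)/5)*(8 + (1/2)/5) = 8*12 + ((1/2)*(1/5))*(8 + (1/2)*(1/5)) = 96 + (8 + 1/10)/10 = 96 + (1/10)*(81/10) = 96 + 81/100 = 9681/100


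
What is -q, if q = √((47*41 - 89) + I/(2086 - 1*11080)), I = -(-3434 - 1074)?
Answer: -8*√580621161/4497 ≈ -42.866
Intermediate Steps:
I = 4508 (I = -1*(-4508) = 4508)
q = 8*√580621161/4497 (q = √((47*41 - 89) + 4508/(2086 - 1*11080)) = √((1927 - 89) + 4508/(2086 - 11080)) = √(1838 + 4508/(-8994)) = √(1838 + 4508*(-1/8994)) = √(1838 - 2254/4497) = √(8263232/4497) = 8*√580621161/4497 ≈ 42.866)
-q = -8*√580621161/4497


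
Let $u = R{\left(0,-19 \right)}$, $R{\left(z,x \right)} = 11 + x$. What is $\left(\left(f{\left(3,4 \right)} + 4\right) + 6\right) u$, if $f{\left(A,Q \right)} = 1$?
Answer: $-88$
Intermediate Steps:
$u = -8$ ($u = 11 - 19 = -8$)
$\left(\left(f{\left(3,4 \right)} + 4\right) + 6\right) u = \left(\left(1 + 4\right) + 6\right) \left(-8\right) = \left(5 + 6\right) \left(-8\right) = 11 \left(-8\right) = -88$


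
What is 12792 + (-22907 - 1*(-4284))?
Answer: -5831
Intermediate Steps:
12792 + (-22907 - 1*(-4284)) = 12792 + (-22907 + 4284) = 12792 - 18623 = -5831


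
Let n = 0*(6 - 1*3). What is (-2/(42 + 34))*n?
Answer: 0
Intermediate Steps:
n = 0 (n = 0*(6 - 3) = 0*3 = 0)
(-2/(42 + 34))*n = -2/(42 + 34)*0 = -2/76*0 = -2*1/76*0 = -1/38*0 = 0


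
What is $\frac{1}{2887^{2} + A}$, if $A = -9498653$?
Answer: $- \frac{1}{1163884} \approx -8.5919 \cdot 10^{-7}$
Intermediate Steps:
$\frac{1}{2887^{2} + A} = \frac{1}{2887^{2} - 9498653} = \frac{1}{8334769 - 9498653} = \frac{1}{-1163884} = - \frac{1}{1163884}$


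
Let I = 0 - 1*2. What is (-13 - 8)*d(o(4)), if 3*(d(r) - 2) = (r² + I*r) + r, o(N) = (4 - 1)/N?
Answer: -651/16 ≈ -40.688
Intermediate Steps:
o(N) = 3/N
I = -2 (I = 0 - 2 = -2)
d(r) = 2 - r/3 + r²/3 (d(r) = 2 + ((r² - 2*r) + r)/3 = 2 + (r² - r)/3 = 2 + (-r/3 + r²/3) = 2 - r/3 + r²/3)
(-13 - 8)*d(o(4)) = (-13 - 8)*(2 - 1/4 + (3/4)²/3) = -21*(2 - 1/4 + (3*(¼))²/3) = -21*(2 - ⅓*¾ + (¾)²/3) = -21*(2 - ¼ + (⅓)*(9/16)) = -21*(2 - ¼ + 3/16) = -21*31/16 = -651/16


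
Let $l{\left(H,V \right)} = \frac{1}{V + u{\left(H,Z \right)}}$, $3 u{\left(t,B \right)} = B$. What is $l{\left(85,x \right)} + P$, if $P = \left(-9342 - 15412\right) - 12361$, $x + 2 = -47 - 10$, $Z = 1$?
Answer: $- \frac{6532243}{176} \approx -37115.0$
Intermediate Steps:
$x = -59$ ($x = -2 - 57 = -59$)
$u{\left(t,B \right)} = \frac{B}{3}$
$l{\left(H,V \right)} = \frac{1}{\frac{1}{3} + V}$ ($l{\left(H,V \right)} = \frac{1}{V + \frac{1}{3} \cdot 1} = \frac{1}{V + \frac{1}{3}} = \frac{1}{\frac{1}{3} + V}$)
$P = -37115$ ($P = -24754 - 12361 = -37115$)
$l{\left(85,x \right)} + P = \frac{3}{1 + 3 \left(-59\right)} - 37115 = \frac{3}{1 - 177} - 37115 = \frac{3}{-176} - 37115 = 3 \left(- \frac{1}{176}\right) - 37115 = - \frac{3}{176} - 37115 = - \frac{6532243}{176}$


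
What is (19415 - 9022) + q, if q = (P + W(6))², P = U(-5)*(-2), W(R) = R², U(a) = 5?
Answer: 11069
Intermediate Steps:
P = -10 (P = 5*(-2) = -10)
q = 676 (q = (-10 + 6²)² = (-10 + 36)² = 26² = 676)
(19415 - 9022) + q = (19415 - 9022) + 676 = 10393 + 676 = 11069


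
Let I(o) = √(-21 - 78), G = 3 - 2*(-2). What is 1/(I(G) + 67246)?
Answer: 67246/4522024615 - 3*I*√11/4522024615 ≈ 1.4871e-5 - 2.2003e-9*I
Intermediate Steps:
G = 7 (G = 3 + 4 = 7)
I(o) = 3*I*√11 (I(o) = √(-99) = 3*I*√11)
1/(I(G) + 67246) = 1/(3*I*√11 + 67246) = 1/(67246 + 3*I*√11)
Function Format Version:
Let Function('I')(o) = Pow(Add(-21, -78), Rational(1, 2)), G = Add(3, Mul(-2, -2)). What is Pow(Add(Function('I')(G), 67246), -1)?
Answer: Add(Rational(67246, 4522024615), Mul(Rational(-3, 4522024615), I, Pow(11, Rational(1, 2)))) ≈ Add(1.4871e-5, Mul(-2.2003e-9, I))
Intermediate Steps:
G = 7 (G = Add(3, 4) = 7)
Function('I')(o) = Mul(3, I, Pow(11, Rational(1, 2))) (Function('I')(o) = Pow(-99, Rational(1, 2)) = Mul(3, I, Pow(11, Rational(1, 2))))
Pow(Add(Function('I')(G), 67246), -1) = Pow(Add(Mul(3, I, Pow(11, Rational(1, 2))), 67246), -1) = Pow(Add(67246, Mul(3, I, Pow(11, Rational(1, 2)))), -1)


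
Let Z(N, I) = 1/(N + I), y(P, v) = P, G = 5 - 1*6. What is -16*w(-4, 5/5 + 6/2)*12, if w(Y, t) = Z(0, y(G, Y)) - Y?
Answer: -576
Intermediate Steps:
G = -1 (G = 5 - 6 = -1)
Z(N, I) = 1/(I + N)
w(Y, t) = -1 - Y (w(Y, t) = 1/(-1 + 0) - Y = 1/(-1) - Y = -1 - Y)
-16*w(-4, 5/5 + 6/2)*12 = -16*(-1 - 1*(-4))*12 = -16*(-1 + 4)*12 = -16*3*12 = -48*12 = -576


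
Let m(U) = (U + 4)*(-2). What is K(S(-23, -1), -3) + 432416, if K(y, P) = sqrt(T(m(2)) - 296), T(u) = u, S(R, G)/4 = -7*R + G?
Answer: 432416 + 2*I*sqrt(77) ≈ 4.3242e+5 + 17.55*I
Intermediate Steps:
S(R, G) = -28*R + 4*G (S(R, G) = 4*(-7*R + G) = 4*(G - 7*R) = -28*R + 4*G)
m(U) = -8 - 2*U (m(U) = (4 + U)*(-2) = -8 - 2*U)
K(y, P) = 2*I*sqrt(77) (K(y, P) = sqrt((-8 - 2*2) - 296) = sqrt((-8 - 4) - 296) = sqrt(-12 - 296) = sqrt(-308) = 2*I*sqrt(77))
K(S(-23, -1), -3) + 432416 = 2*I*sqrt(77) + 432416 = 432416 + 2*I*sqrt(77)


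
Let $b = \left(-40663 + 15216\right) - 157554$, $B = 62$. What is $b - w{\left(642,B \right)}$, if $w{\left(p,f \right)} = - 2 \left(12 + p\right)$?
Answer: $-181693$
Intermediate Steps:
$w{\left(p,f \right)} = -24 - 2 p$
$b = -183001$ ($b = -25447 - 157554 = -183001$)
$b - w{\left(642,B \right)} = -183001 - \left(-24 - 1284\right) = -183001 - -1308 = -183001 + 1308 = -181693$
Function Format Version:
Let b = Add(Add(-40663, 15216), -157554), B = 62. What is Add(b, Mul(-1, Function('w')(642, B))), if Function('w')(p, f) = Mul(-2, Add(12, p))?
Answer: -181693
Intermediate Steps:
Function('w')(p, f) = Add(-24, Mul(-2, p))
b = -183001 (b = Add(-25447, -157554) = -183001)
Add(b, Mul(-1, Function('w')(642, B))) = Add(-183001, Mul(-1, Add(-24, Mul(-2, 642)))) = Add(-183001, Mul(-1, Add(-24, -1284))) = Add(-183001, Mul(-1, -1308)) = Add(-183001, 1308) = -181693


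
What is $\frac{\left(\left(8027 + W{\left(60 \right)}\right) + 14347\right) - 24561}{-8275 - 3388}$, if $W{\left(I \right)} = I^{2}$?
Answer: $- \frac{1413}{11663} \approx -0.12115$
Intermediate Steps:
$\frac{\left(\left(8027 + W{\left(60 \right)}\right) + 14347\right) - 24561}{-8275 - 3388} = \frac{\left(\left(8027 + 60^{2}\right) + 14347\right) - 24561}{-8275 - 3388} = \frac{\left(\left(8027 + 3600\right) + 14347\right) - 24561}{-11663} = \left(\left(11627 + 14347\right) - 24561\right) \left(- \frac{1}{11663}\right) = \left(25974 - 24561\right) \left(- \frac{1}{11663}\right) = 1413 \left(- \frac{1}{11663}\right) = - \frac{1413}{11663}$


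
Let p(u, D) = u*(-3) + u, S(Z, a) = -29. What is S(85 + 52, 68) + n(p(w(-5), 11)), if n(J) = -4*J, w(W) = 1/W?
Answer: -153/5 ≈ -30.600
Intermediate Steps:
p(u, D) = -2*u (p(u, D) = -3*u + u = -2*u)
S(85 + 52, 68) + n(p(w(-5), 11)) = -29 - (-8)/(-5) = -29 - (-8)*(-1)/5 = -29 - 4*⅖ = -29 - 8/5 = -153/5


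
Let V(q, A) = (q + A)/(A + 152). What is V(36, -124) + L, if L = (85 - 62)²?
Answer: 3681/7 ≈ 525.86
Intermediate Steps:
L = 529 (L = 23² = 529)
V(q, A) = (A + q)/(152 + A)
V(36, -124) + L = (-124 + 36)/(152 - 124) + 529 = -88/28 + 529 = (1/28)*(-88) + 529 = -22/7 + 529 = 3681/7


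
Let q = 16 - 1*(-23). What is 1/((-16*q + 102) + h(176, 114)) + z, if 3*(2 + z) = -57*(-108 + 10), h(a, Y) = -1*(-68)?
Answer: 844439/454 ≈ 1860.0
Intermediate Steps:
h(a, Y) = 68
q = 39 (q = 16 + 23 = 39)
z = 1860 (z = -2 + (-57*(-108 + 10))/3 = -2 + (-57*(-98))/3 = -2 + (1/3)*5586 = -2 + 1862 = 1860)
1/((-16*q + 102) + h(176, 114)) + z = 1/((-16*39 + 102) + 68) + 1860 = 1/((-624 + 102) + 68) + 1860 = 1/(-522 + 68) + 1860 = 1/(-454) + 1860 = -1/454 + 1860 = 844439/454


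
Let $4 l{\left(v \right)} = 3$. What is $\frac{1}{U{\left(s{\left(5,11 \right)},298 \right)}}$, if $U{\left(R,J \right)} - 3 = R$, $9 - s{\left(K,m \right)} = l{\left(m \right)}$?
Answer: $\frac{4}{45} \approx 0.088889$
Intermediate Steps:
$l{\left(v \right)} = \frac{3}{4}$ ($l{\left(v \right)} = \frac{1}{4} \cdot 3 = \frac{3}{4}$)
$s{\left(K,m \right)} = \frac{33}{4}$ ($s{\left(K,m \right)} = 9 - \frac{3}{4} = \frac{33}{4}$)
$U{\left(R,J \right)} = 3 + R$
$\frac{1}{U{\left(s{\left(5,11 \right)},298 \right)}} = \frac{1}{3 + \frac{33}{4}} = \frac{1}{\frac{45}{4}} = \frac{4}{45}$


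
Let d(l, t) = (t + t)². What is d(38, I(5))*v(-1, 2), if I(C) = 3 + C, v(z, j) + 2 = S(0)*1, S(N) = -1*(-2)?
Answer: 0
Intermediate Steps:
S(N) = 2
v(z, j) = 0 (v(z, j) = -2 + 2*1 = -2 + 2 = 0)
d(l, t) = 4*t² (d(l, t) = (2*t)² = 4*t²)
d(38, I(5))*v(-1, 2) = (4*(3 + 5)²)*0 = (4*8²)*0 = (4*64)*0 = 256*0 = 0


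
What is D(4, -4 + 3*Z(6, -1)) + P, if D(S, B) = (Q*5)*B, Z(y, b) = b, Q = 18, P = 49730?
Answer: 49100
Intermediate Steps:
D(S, B) = 90*B (D(S, B) = (18*5)*B = 90*B)
D(4, -4 + 3*Z(6, -1)) + P = 90*(-4 + 3*(-1)) + 49730 = 90*(-4 - 3) + 49730 = 90*(-7) + 49730 = -630 + 49730 = 49100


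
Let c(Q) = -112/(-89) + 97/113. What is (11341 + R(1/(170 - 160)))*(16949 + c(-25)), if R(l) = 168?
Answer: 1962024189438/10057 ≈ 1.9509e+8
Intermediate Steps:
c(Q) = 21289/10057 (c(Q) = -112*(-1/89) + 97*(1/113) = 112/89 + 97/113 = 21289/10057)
(11341 + R(1/(170 - 160)))*(16949 + c(-25)) = (11341 + 168)*(16949 + 21289/10057) = 11509*(170477382/10057) = 1962024189438/10057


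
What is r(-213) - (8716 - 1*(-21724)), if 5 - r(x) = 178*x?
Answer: 7479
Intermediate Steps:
r(x) = 5 - 178*x
r(-213) - (8716 - 1*(-21724)) = (5 - 178*(-213)) - (8716 - 1*(-21724)) = (5 + 37914) - (8716 + 21724) = 37919 - 1*30440 = 37919 - 30440 = 7479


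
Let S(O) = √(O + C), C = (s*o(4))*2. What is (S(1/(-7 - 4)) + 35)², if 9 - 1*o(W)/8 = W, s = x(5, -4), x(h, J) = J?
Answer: (385 + I*√38731)²/121 ≈ 904.91 + 1252.4*I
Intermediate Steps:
s = -4
o(W) = 72 - 8*W
C = -320 (C = -4*(72 - 8*4)*2 = -4*(72 - 32)*2 = -4*40*2 = -160*2 = -320)
S(O) = √(-320 + O) (S(O) = √(O - 320) = √(-320 + O))
(S(1/(-7 - 4)) + 35)² = (√(-320 + 1/(-7 - 4)) + 35)² = (√(-320 + 1/(-11)) + 35)² = (√(-320 - 1/11) + 35)² = (√(-3521/11) + 35)² = (I*√38731/11 + 35)² = (35 + I*√38731/11)²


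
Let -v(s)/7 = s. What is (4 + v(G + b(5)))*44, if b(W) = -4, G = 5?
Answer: -132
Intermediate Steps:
v(s) = -7*s
(4 + v(G + b(5)))*44 = (4 - 7*(5 - 4))*44 = (4 - 7*1)*44 = (4 - 7)*44 = -3*44 = -132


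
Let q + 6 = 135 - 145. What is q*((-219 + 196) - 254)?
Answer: 4432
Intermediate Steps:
q = -16 (q = -6 + (135 - 145) = -6 - 10 = -16)
q*((-219 + 196) - 254) = -16*((-219 + 196) - 254) = -16*(-23 - 254) = -16*(-277) = 4432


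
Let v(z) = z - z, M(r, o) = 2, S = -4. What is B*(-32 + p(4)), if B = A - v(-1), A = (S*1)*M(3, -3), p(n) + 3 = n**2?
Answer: 152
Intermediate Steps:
p(n) = -3 + n**2
v(z) = 0
A = -8 (A = -4*1*2 = -4*2 = -8)
B = -8 (B = -8 - 1*0 = -8 + 0 = -8)
B*(-32 + p(4)) = -8*(-32 + (-3 + 4**2)) = -8*(-32 + (-3 + 16)) = -8*(-32 + 13) = -8*(-19) = 152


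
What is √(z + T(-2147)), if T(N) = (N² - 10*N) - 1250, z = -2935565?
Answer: 2*√423566 ≈ 1301.6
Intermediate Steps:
T(N) = -1250 + N² - 10*N
√(z + T(-2147)) = √(-2935565 + (-1250 + (-2147)² - 10*(-2147))) = √(-2935565 + (-1250 + 4609609 + 21470)) = √(-2935565 + 4629829) = √1694264 = 2*√423566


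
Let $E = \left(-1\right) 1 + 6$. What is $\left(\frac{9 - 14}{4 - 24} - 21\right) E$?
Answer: $- \frac{415}{4} \approx -103.75$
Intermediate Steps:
$E = 5$ ($E = -1 + 6 = 5$)
$\left(\frac{9 - 14}{4 - 24} - 21\right) E = \left(\frac{9 - 14}{4 - 24} - 21\right) 5 = \left(- \frac{5}{-20} - 21\right) 5 = \left(\left(-5\right) \left(- \frac{1}{20}\right) - 21\right) 5 = \left(\frac{1}{4} - 21\right) 5 = \left(- \frac{83}{4}\right) 5 = - \frac{415}{4}$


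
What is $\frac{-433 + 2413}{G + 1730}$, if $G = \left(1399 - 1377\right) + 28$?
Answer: $\frac{99}{89} \approx 1.1124$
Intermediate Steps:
$G = 50$ ($G = 22 + 28 = 50$)
$\frac{-433 + 2413}{G + 1730} = \frac{-433 + 2413}{50 + 1730} = \frac{1980}{1780} = 1980 \cdot \frac{1}{1780} = \frac{99}{89}$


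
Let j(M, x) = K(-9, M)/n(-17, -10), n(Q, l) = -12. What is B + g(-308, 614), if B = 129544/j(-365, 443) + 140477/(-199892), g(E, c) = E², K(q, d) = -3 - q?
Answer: -32827204285/199892 ≈ -1.6422e+5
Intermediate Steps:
j(M, x) = -½ (j(M, x) = (-3 - 1*(-9))/(-12) = (-3 + 9)*(-1/12) = 6*(-1/12) = -½)
B = -51789758973/199892 (B = 129544/(-½) + 140477/(-199892) = 129544*(-2) + 140477*(-1/199892) = -259088 - 140477/199892 = -51789758973/199892 ≈ -2.5909e+5)
B + g(-308, 614) = -51789758973/199892 + (-308)² = -51789758973/199892 + 94864 = -32827204285/199892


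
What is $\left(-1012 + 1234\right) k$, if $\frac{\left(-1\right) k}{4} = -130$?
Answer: $115440$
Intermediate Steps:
$k = 520$ ($k = \left(-4\right) \left(-130\right) = 520$)
$\left(-1012 + 1234\right) k = \left(-1012 + 1234\right) 520 = 222 \cdot 520 = 115440$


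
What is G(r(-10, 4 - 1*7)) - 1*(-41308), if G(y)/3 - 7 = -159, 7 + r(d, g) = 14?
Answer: 40852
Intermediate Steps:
r(d, g) = 7 (r(d, g) = -7 + 14 = 7)
G(y) = -456 (G(y) = 21 + 3*(-159) = 21 - 477 = -456)
G(r(-10, 4 - 1*7)) - 1*(-41308) = -456 - 1*(-41308) = -456 + 41308 = 40852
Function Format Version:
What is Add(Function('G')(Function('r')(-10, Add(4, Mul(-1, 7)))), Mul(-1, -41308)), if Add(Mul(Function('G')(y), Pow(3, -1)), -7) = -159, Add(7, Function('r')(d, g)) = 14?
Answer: 40852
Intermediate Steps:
Function('r')(d, g) = 7 (Function('r')(d, g) = Add(-7, 14) = 7)
Function('G')(y) = -456 (Function('G')(y) = Add(21, Mul(3, -159)) = Add(21, -477) = -456)
Add(Function('G')(Function('r')(-10, Add(4, Mul(-1, 7)))), Mul(-1, -41308)) = Add(-456, Mul(-1, -41308)) = Add(-456, 41308) = 40852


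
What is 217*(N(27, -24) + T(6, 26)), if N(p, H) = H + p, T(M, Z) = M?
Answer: 1953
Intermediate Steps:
217*(N(27, -24) + T(6, 26)) = 217*((-24 + 27) + 6) = 217*(3 + 6) = 217*9 = 1953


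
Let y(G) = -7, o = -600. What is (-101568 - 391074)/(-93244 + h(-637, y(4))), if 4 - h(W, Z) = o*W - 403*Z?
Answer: 492642/478261 ≈ 1.0301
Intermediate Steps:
h(W, Z) = 4 + 403*Z + 600*W (h(W, Z) = 4 - (-600*W - 403*Z) = 4 + (403*Z + 600*W) = 4 + 403*Z + 600*W)
(-101568 - 391074)/(-93244 + h(-637, y(4))) = (-101568 - 391074)/(-93244 + (4 + 403*(-7) + 600*(-637))) = -492642/(-93244 + (4 - 2821 - 382200)) = -492642/(-93244 - 385017) = -492642/(-478261) = -492642*(-1/478261) = 492642/478261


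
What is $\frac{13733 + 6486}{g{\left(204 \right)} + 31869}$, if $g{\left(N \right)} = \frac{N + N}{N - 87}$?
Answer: $\frac{788541}{1243027} \approx 0.63437$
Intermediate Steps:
$g{\left(N \right)} = \frac{2 N}{-87 + N}$
$\frac{13733 + 6486}{g{\left(204 \right)} + 31869} = \frac{13733 + 6486}{2 \cdot 204 \frac{1}{-87 + 204} + 31869} = \frac{20219}{2 \cdot 204 \cdot \frac{1}{117} + 31869} = \frac{20219}{\frac{136}{39} + 31869} = \frac{20219}{\frac{1243027}{39}} = 20219 \cdot \frac{39}{1243027} = \frac{788541}{1243027}$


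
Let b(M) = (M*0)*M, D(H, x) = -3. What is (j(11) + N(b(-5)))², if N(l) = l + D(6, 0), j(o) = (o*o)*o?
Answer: 1763584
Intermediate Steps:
b(M) = 0 (b(M) = 0*M = 0)
j(o) = o³ (j(o) = o²*o = o³)
N(l) = -3 + l (N(l) = l - 3 = -3 + l)
(j(11) + N(b(-5)))² = (11³ + (-3 + 0))² = (1331 - 3)² = 1328² = 1763584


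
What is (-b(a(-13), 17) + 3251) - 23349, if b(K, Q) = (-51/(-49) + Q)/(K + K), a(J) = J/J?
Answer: -985244/49 ≈ -20107.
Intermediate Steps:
a(J) = 1
b(K, Q) = (51/49 + Q)/(2*K) (b(K, Q) = (-51*(-1/49) + Q)/((2*K)) = (51/49 + Q)*(1/(2*K)) = (51/49 + Q)/(2*K))
(-b(a(-13), 17) + 3251) - 23349 = (-(51 + 49*17)/(98*1) + 3251) - 23349 = (-(51 + 833)/98 + 3251) - 23349 = (-884/98 + 3251) - 23349 = (-1*442/49 + 3251) - 23349 = (-442/49 + 3251) - 23349 = 158857/49 - 23349 = -985244/49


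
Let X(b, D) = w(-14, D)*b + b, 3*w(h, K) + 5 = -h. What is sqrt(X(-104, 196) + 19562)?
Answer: sqrt(19146) ≈ 138.37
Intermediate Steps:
w(h, K) = -5/3 - h/3 (w(h, K) = -5/3 + (-h)/3 = -5/3 - h/3)
X(b, D) = 4*b (X(b, D) = (-5/3 - 1/3*(-14))*b + b = (-5/3 + 14/3)*b + b = 3*b + b = 4*b)
sqrt(X(-104, 196) + 19562) = sqrt(4*(-104) + 19562) = sqrt(-416 + 19562) = sqrt(19146)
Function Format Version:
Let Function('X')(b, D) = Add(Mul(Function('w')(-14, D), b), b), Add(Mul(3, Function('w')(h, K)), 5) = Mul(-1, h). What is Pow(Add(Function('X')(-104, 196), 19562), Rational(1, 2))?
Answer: Pow(19146, Rational(1, 2)) ≈ 138.37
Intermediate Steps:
Function('w')(h, K) = Add(Rational(-5, 3), Mul(Rational(-1, 3), h)) (Function('w')(h, K) = Add(Rational(-5, 3), Mul(Rational(1, 3), Mul(-1, h))) = Add(Rational(-5, 3), Mul(Rational(-1, 3), h)))
Function('X')(b, D) = Mul(4, b) (Function('X')(b, D) = Add(Mul(Add(Rational(-5, 3), Mul(Rational(-1, 3), -14)), b), b) = Add(Mul(Add(Rational(-5, 3), Rational(14, 3)), b), b) = Add(Mul(3, b), b) = Mul(4, b))
Pow(Add(Function('X')(-104, 196), 19562), Rational(1, 2)) = Pow(Add(Mul(4, -104), 19562), Rational(1, 2)) = Pow(Add(-416, 19562), Rational(1, 2)) = Pow(19146, Rational(1, 2))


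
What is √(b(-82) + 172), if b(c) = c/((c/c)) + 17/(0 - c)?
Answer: √606554/82 ≈ 9.4978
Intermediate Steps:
b(c) = c - 17/c (b(c) = c/1 + 17/((-c)) = c*1 + 17*(-1/c) = c - 17/c)
√(b(-82) + 172) = √((-82 - 17/(-82)) + 172) = √((-82 - 17*(-1/82)) + 172) = √((-82 + 17/82) + 172) = √(-6707/82 + 172) = √(7397/82) = √606554/82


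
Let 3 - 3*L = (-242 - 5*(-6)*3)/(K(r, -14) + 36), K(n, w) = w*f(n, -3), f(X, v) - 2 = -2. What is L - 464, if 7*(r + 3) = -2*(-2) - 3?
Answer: -12463/27 ≈ -461.59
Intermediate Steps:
f(X, v) = 0 (f(X, v) = 2 - 2 = 0)
r = -20/7 (r = -3 + (-2*(-2) - 3)/7 = -3 + (4 - 3)/7 = -3 + (1/7)*1 = -3 + 1/7 = -20/7 ≈ -2.8571)
K(n, w) = 0 (K(n, w) = w*0 = 0)
L = 65/27 (L = 1 - (-242 - 5*(-6)*3)/(3*(0 + 36)) = 1 - (-242 + 30*3)/(3*36) = 1 - (-242 + 90)/(3*36) = 1 - (-152)/(3*36) = 1 - 1/3*(-38/9) = 1 + 38/27 = 65/27 ≈ 2.4074)
L - 464 = 65/27 - 464 = -12463/27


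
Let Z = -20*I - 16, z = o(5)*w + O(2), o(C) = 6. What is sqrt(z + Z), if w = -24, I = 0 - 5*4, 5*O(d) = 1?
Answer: sqrt(6005)/5 ≈ 15.498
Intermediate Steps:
O(d) = 1/5 (O(d) = (1/5)*1 = 1/5)
I = -20 (I = 0 - 20 = -20)
z = -719/5 (z = 6*(-24) + 1/5 = -144 + 1/5 = -719/5 ≈ -143.80)
Z = 384 (Z = -20*(-20) - 16 = 400 - 16 = 384)
sqrt(z + Z) = sqrt(-719/5 + 384) = sqrt(1201/5) = sqrt(6005)/5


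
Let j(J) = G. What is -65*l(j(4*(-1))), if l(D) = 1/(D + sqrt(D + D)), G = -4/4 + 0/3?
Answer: 65/3 + 65*I*sqrt(2)/3 ≈ 21.667 + 30.641*I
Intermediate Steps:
G = -1 (G = -4*1/4 + 0*(1/3) = -1 + 0 = -1)
j(J) = -1
l(D) = 1/(D + sqrt(2)*sqrt(D)) (l(D) = 1/(D + sqrt(2*D)) = 1/(D + sqrt(2)*sqrt(D)))
-65*l(j(4*(-1))) = -65/(-1 + sqrt(2)*sqrt(-1)) = -65/(-1 + sqrt(2)*I) = -65/(-1 + I*sqrt(2))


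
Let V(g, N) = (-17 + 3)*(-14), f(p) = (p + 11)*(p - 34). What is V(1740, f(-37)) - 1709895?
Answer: -1709699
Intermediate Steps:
f(p) = (-34 + p)*(11 + p) (f(p) = (11 + p)*(-34 + p) = (-34 + p)*(11 + p))
V(g, N) = 196 (V(g, N) = -14*(-14) = 196)
V(1740, f(-37)) - 1709895 = 196 - 1709895 = -1709699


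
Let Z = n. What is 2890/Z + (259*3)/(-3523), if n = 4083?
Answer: 7008979/14384409 ≈ 0.48726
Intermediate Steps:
Z = 4083
2890/Z + (259*3)/(-3523) = 2890/4083 + (259*3)/(-3523) = 2890*(1/4083) + 777*(-1/3523) = 2890/4083 - 777/3523 = 7008979/14384409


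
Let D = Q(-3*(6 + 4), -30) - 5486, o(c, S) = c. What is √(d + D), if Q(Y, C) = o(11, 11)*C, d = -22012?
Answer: 6*I*√773 ≈ 166.82*I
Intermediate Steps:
Q(Y, C) = 11*C
D = -5816 (D = 11*(-30) - 5486 = -330 - 5486 = -5816)
√(d + D) = √(-22012 - 5816) = √(-27828) = 6*I*√773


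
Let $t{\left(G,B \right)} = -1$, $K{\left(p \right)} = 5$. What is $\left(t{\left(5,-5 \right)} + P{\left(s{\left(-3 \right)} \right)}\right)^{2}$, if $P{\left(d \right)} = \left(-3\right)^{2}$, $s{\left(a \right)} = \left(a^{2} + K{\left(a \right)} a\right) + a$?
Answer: $64$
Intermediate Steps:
$s{\left(a \right)} = a^{2} + 6 a$ ($s{\left(a \right)} = \left(a^{2} + 5 a\right) + a = a^{2} + 6 a$)
$P{\left(d \right)} = 9$
$\left(t{\left(5,-5 \right)} + P{\left(s{\left(-3 \right)} \right)}\right)^{2} = \left(-1 + 9\right)^{2} = 8^{2} = 64$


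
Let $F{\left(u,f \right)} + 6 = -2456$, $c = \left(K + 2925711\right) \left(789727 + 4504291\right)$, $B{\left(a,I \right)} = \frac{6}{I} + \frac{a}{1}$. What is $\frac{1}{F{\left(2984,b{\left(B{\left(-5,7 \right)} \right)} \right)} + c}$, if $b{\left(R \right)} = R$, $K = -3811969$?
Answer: $- \frac{1}{4691865807106} \approx -2.1313 \cdot 10^{-13}$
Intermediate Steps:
$B{\left(a,I \right)} = a + \frac{6}{I}$ ($B{\left(a,I \right)} = \frac{6}{I} + a 1 = \frac{6}{I} + a = a + \frac{6}{I}$)
$c = -4691865804644$ ($c = \left(-3811969 + 2925711\right) \left(789727 + 4504291\right) = \left(-886258\right) 5294018 = -4691865804644$)
$F{\left(u,f \right)} = -2462$ ($F{\left(u,f \right)} = -6 - 2456 = -2462$)
$\frac{1}{F{\left(2984,b{\left(B{\left(-5,7 \right)} \right)} \right)} + c} = \frac{1}{-2462 - 4691865804644} = \frac{1}{-4691865807106} = - \frac{1}{4691865807106}$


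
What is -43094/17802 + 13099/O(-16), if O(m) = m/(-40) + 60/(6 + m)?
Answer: -583574311/249228 ≈ -2341.5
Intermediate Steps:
O(m) = 60/(6 + m) - m/40 (O(m) = m*(-1/40) + 60/(6 + m) = -m/40 + 60/(6 + m) = 60/(6 + m) - m/40)
-43094/17802 + 13099/O(-16) = -43094/17802 + 13099/(((2400 - 1*(-16)**2 - 6*(-16))/(40*(6 - 16)))) = -43094*1/17802 + 13099/(((1/40)*(2400 - 1*256 + 96)/(-10))) = -21547/8901 + 13099/(((1/40)*(-1/10)*(2400 - 256 + 96))) = -21547/8901 + 13099/(((1/40)*(-1/10)*2240)) = -21547/8901 + 13099/(-28/5) = -21547/8901 + 13099*(-5/28) = -21547/8901 - 65495/28 = -583574311/249228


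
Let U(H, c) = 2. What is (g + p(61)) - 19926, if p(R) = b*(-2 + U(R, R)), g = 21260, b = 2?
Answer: 1334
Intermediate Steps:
p(R) = 0 (p(R) = 2*(-2 + 2) = 2*0 = 0)
(g + p(61)) - 19926 = (21260 + 0) - 19926 = 21260 - 19926 = 1334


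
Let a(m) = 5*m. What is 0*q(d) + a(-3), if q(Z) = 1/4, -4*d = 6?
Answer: -15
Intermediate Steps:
d = -3/2 (d = -1/4*6 = -3/2 ≈ -1.5000)
q(Z) = 1/4
0*q(d) + a(-3) = 0*(1/4) + 5*(-3) = 0 - 15 = -15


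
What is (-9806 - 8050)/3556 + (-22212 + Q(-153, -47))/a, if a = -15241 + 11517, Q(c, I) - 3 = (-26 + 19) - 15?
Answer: 448489/472948 ≈ 0.94828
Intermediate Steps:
Q(c, I) = -19 (Q(c, I) = 3 + ((-26 + 19) - 15) = 3 + (-7 - 15) = 3 - 22 = -19)
a = -3724
(-9806 - 8050)/3556 + (-22212 + Q(-153, -47))/a = (-9806 - 8050)/3556 + (-22212 - 19)/(-3724) = -17856*1/3556 - 22231*(-1/3724) = -4464/889 + 22231/3724 = 448489/472948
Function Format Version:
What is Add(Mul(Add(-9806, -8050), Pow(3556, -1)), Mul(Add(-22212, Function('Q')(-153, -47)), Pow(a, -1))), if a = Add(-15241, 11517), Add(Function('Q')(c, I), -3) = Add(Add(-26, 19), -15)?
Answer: Rational(448489, 472948) ≈ 0.94828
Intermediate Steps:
Function('Q')(c, I) = -19 (Function('Q')(c, I) = Add(3, Add(Add(-26, 19), -15)) = Add(3, Add(-7, -15)) = Add(3, -22) = -19)
a = -3724
Add(Mul(Add(-9806, -8050), Pow(3556, -1)), Mul(Add(-22212, Function('Q')(-153, -47)), Pow(a, -1))) = Add(Mul(Add(-9806, -8050), Pow(3556, -1)), Mul(Add(-22212, -19), Pow(-3724, -1))) = Add(Mul(-17856, Rational(1, 3556)), Mul(-22231, Rational(-1, 3724))) = Add(Rational(-4464, 889), Rational(22231, 3724)) = Rational(448489, 472948)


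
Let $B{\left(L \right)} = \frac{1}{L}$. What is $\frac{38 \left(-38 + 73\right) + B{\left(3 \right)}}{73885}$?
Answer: $\frac{3991}{221655} \approx 0.018005$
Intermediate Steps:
$\frac{38 \left(-38 + 73\right) + B{\left(3 \right)}}{73885} = \frac{38 \left(-38 + 73\right) + \frac{1}{3}}{73885} = \left(38 \cdot 35 + \frac{1}{3}\right) \frac{1}{73885} = \left(1330 + \frac{1}{3}\right) \frac{1}{73885} = \frac{3991}{3} \cdot \frac{1}{73885} = \frac{3991}{221655}$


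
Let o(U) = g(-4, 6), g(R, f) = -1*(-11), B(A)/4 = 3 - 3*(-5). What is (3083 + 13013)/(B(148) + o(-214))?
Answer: 16096/83 ≈ 193.93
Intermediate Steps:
B(A) = 72 (B(A) = 4*(3 - 3*(-5)) = 4*(3 + 15) = 4*18 = 72)
g(R, f) = 11
o(U) = 11
(3083 + 13013)/(B(148) + o(-214)) = (3083 + 13013)/(72 + 11) = 16096/83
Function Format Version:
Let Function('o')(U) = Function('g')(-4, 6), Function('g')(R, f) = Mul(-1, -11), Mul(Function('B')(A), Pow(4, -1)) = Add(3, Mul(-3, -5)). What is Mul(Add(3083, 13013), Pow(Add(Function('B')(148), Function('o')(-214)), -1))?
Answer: Rational(16096, 83) ≈ 193.93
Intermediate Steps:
Function('B')(A) = 72 (Function('B')(A) = Mul(4, Add(3, Mul(-3, -5))) = Mul(4, Add(3, 15)) = Mul(4, 18) = 72)
Function('g')(R, f) = 11
Function('o')(U) = 11
Mul(Add(3083, 13013), Pow(Add(Function('B')(148), Function('o')(-214)), -1)) = Mul(Add(3083, 13013), Pow(Add(72, 11), -1)) = Mul(16096, Pow(83, -1)) = Mul(16096, Rational(1, 83)) = Rational(16096, 83)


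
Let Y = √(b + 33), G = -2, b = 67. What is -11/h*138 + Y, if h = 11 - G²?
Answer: -1448/7 ≈ -206.86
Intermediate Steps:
h = 7 (h = 11 - 1*(-2)² = 11 - 1*4 = 11 - 4 = 7)
Y = 10 (Y = √(67 + 33) = √100 = 10)
-11/h*138 + Y = -11/7*138 + 10 = -1518/7 + 10 = -1448/7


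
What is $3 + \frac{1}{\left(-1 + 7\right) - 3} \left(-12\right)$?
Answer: $-1$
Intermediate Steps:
$3 + \frac{1}{\left(-1 + 7\right) - 3} \left(-12\right) = 3 + \frac{1}{6 - 3} \left(-12\right) = 3 + \frac{1}{3} \left(-12\right) = 3 - 4 = -1$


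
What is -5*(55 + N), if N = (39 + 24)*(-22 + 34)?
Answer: -4055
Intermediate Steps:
N = 756 (N = 63*12 = 756)
-5*(55 + N) = -5*(55 + 756) = -5*811 = -4055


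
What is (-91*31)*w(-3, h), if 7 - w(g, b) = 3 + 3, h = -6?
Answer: -2821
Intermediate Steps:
w(g, b) = 1 (w(g, b) = 7 - (3 + 3) = 7 - 1*6 = 7 - 6 = 1)
(-91*31)*w(-3, h) = -91*31*1 = -2821*1 = -2821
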